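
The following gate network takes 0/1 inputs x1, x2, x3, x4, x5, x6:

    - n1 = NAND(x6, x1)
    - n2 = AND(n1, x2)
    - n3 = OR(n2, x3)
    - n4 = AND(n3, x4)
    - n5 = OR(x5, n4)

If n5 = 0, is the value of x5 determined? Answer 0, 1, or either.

0

n5 = OR(x5, n4) must be 0, so both x5 = 0 and n4 = 0.
n4 = AND(n3, x4) must be 0, so at least one of n3, x4 is 0.
Every assignment with n5 = 0 has x5 = 0; there are 21 such assignment(s).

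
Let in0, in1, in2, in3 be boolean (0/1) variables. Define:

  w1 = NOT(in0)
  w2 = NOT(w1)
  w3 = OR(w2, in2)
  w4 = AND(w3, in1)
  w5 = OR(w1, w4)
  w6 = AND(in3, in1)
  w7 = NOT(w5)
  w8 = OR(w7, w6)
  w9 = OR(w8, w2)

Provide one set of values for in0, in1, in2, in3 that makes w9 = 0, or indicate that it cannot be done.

in0=0, in1=0, in2=0, in3=0

Check with in0=0, in1=0, in2=0, in3=0:
w1 = NOT(in0) = NOT 0 = 1
w2 = NOT(w1) = NOT 1 = 0
w3 = OR(w2, in2) = OR(0, 0) = 0
w4 = AND(w3, in1) = AND(0, 0) = 0
w5 = OR(w1, w4) = OR(1, 0) = 1
w6 = AND(in3, in1) = AND(0, 0) = 0
w7 = NOT(w5) = NOT 1 = 0
w8 = OR(w7, w6) = OR(0, 0) = 0
w9 = OR(w8, w2) = OR(0, 0) = 0
So w9 = 0 as required.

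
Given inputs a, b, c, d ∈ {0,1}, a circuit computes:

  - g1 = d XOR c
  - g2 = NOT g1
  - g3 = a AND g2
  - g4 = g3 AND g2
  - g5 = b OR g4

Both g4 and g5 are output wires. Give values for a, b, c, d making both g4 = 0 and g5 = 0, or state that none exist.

a=0, b=0, c=0, d=1

Check with a=0, b=0, c=0, d=1:
g1 = d XOR c = 1 XOR 0 = 1
g2 = NOT g1 = NOT 1 = 0
g3 = a AND g2 = 0 AND 0 = 0
g4 = g3 AND g2 = 0 AND 0 = 0
g5 = b OR g4 = 0 OR 0 = 0
So g4 = 0 and g5 = 0.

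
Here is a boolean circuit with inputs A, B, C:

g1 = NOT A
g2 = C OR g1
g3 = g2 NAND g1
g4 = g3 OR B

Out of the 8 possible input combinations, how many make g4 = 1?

g4 = g3 OR B must be 1, so at least one of g3, B is 1.
Satisfying assignments:
  A=0, B=1, C=0
  A=0, B=1, C=1
  A=1, B=0, C=0
  A=1, B=0, C=1
  A=1, B=1, C=0
  A=1, B=1, C=1

6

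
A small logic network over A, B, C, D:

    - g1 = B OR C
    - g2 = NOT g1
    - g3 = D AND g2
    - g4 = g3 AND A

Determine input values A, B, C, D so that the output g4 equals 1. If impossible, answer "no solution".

Check with A=1 B=0 C=0 D=1:
g1 = B OR C = 0 OR 0 = 0
g2 = NOT g1 = NOT 0 = 1
g3 = D AND g2 = 1 AND 1 = 1
g4 = g3 AND A = 1 AND 1 = 1
So g4 = 1 as required.

A=1 B=0 C=0 D=1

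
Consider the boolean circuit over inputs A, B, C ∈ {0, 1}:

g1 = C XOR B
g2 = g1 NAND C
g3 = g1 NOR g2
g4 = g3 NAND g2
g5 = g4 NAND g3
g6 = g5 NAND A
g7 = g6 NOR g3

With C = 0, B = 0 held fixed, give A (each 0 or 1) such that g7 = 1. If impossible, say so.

A=1

g7 = g6 NOR g3 must be 1, so both g6 = 0 and g3 = 0.
g6 = g5 NAND A must be 0, so both g5 = 1 and A = 1.
Check with C = 0, B = 0 and A=1:
g1 = C XOR B = 0 XOR 0 = 0
g2 = g1 NAND C = 0 NAND 0 = 1
g3 = g1 NOR g2 = 0 NOR 1 = 0
g4 = g3 NAND g2 = 0 NAND 1 = 1
g5 = g4 NAND g3 = 1 NAND 0 = 1
g6 = g5 NAND A = 1 NAND 1 = 0
g7 = g6 NOR g3 = 0 NOR 0 = 1
So g7 = 1.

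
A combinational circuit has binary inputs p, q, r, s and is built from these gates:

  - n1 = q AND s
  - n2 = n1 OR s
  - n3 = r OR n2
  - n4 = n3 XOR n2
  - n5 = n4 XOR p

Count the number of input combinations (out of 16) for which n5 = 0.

8

n5 = n4 XOR p must be 0, so n4 and p are equal.
Enumerating the 16 input combinations, 8 give n5 = 0 and 8 give n5 = 1.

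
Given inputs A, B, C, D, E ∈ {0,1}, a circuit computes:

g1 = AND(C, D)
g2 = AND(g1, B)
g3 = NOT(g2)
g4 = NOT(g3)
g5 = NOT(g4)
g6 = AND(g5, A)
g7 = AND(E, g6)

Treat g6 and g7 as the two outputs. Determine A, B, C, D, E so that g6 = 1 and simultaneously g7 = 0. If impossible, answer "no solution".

A=1, B=1, C=0, D=1, E=0

Check with A=1, B=1, C=0, D=1, E=0:
g1 = AND(C, D) = AND(0, 1) = 0
g2 = AND(g1, B) = AND(0, 1) = 0
g3 = NOT(g2) = NOT 0 = 1
g4 = NOT(g3) = NOT 1 = 0
g5 = NOT(g4) = NOT 0 = 1
g6 = AND(g5, A) = AND(1, 1) = 1
g7 = AND(E, g6) = AND(0, 1) = 0
So g6 = 1 and g7 = 0.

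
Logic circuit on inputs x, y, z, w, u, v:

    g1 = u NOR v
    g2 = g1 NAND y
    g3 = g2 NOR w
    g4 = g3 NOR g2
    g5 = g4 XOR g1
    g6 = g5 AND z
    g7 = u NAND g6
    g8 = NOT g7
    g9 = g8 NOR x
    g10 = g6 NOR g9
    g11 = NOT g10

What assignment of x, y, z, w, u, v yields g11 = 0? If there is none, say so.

Check with x=1, y=1, z=0, w=1, u=1, v=1:
g1 = u NOR v = 1 NOR 1 = 0
g2 = g1 NAND y = 0 NAND 1 = 1
g3 = g2 NOR w = 1 NOR 1 = 0
g4 = g3 NOR g2 = 0 NOR 1 = 0
g5 = g4 XOR g1 = 0 XOR 0 = 0
g6 = g5 AND z = 0 AND 0 = 0
g7 = u NAND g6 = 1 NAND 0 = 1
g8 = NOT g7 = NOT 1 = 0
g9 = g8 NOR x = 0 NOR 1 = 0
g10 = g6 NOR g9 = 0 NOR 0 = 1
g11 = NOT g10 = NOT 1 = 0
So g11 = 0 as required.

x=1, y=1, z=0, w=1, u=1, v=1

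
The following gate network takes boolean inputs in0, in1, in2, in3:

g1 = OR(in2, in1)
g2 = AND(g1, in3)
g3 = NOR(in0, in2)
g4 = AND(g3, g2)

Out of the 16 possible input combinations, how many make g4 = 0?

g4 = AND(g3, g2) must be 0, so at least one of g3, g2 is 0.
Enumerating the 16 input combinations, 15 give g4 = 0 and 1 give g4 = 1.

15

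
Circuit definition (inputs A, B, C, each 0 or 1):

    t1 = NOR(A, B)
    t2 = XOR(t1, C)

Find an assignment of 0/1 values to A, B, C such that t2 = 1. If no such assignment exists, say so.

A=0 B=1 C=1

t2 = XOR(t1, C) must be 1, so t1 and C differ.
Check with A=0 B=1 C=1:
t1 = NOR(A, B) = NOR(0, 1) = 0
t2 = XOR(t1, C) = XOR(0, 1) = 1
So t2 = 1 as required.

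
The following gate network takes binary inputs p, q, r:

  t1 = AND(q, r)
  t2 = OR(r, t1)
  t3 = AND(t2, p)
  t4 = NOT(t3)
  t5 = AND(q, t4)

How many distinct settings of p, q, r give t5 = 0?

t5 = AND(q, t4) must be 0, so at least one of q, t4 is 0.
Satisfying assignments:
  p=0, q=0, r=0
  p=0, q=0, r=1
  p=1, q=0, r=0
  p=1, q=0, r=1
  p=1, q=1, r=1

5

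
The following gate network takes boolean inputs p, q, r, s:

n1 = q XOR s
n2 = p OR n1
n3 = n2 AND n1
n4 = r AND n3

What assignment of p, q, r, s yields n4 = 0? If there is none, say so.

Check with p=0, q=0, r=0, s=1:
n1 = q XOR s = 0 XOR 1 = 1
n2 = p OR n1 = 0 OR 1 = 1
n3 = n2 AND n1 = 1 AND 1 = 1
n4 = r AND n3 = 0 AND 1 = 0
So n4 = 0 as required.

p=0, q=0, r=0, s=1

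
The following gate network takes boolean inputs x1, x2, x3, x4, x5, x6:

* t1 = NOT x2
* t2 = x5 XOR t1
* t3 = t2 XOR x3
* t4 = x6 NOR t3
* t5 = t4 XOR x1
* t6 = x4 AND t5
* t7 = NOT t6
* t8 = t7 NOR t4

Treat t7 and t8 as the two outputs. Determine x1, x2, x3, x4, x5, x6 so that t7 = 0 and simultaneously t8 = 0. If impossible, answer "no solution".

x1=0, x2=0, x3=0, x4=1, x5=1, x6=0

Check with x1=0, x2=0, x3=0, x4=1, x5=1, x6=0:
t1 = NOT x2 = NOT 0 = 1
t2 = x5 XOR t1 = 1 XOR 1 = 0
t3 = t2 XOR x3 = 0 XOR 0 = 0
t4 = x6 NOR t3 = 0 NOR 0 = 1
t5 = t4 XOR x1 = 1 XOR 0 = 1
t6 = x4 AND t5 = 1 AND 1 = 1
t7 = NOT t6 = NOT 1 = 0
t8 = t7 NOR t4 = 0 NOR 1 = 0
So t7 = 0 and t8 = 0.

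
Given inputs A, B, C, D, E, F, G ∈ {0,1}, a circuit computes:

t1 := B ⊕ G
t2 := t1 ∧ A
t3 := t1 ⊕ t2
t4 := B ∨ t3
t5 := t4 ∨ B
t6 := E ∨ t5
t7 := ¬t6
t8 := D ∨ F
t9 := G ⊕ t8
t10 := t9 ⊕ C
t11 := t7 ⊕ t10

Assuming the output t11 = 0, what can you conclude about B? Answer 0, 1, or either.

either

Both values of B occur among assignments with t11 = 0:
  B=0: A=0, B=0, C=0, D=0, E=0, F=1, G=0
  B=1: A=0, B=1, C=0, D=0, E=0, F=0, G=0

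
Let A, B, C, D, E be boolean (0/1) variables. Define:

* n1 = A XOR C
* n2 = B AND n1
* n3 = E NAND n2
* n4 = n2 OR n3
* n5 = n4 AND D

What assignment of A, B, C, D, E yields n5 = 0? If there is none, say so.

A=1, B=1, C=0, D=0, E=1

n5 = n4 AND D must be 0, so at least one of n4, D is 0.
Check with A=1, B=1, C=0, D=0, E=1:
n1 = A XOR C = 1 XOR 0 = 1
n2 = B AND n1 = 1 AND 1 = 1
n3 = E NAND n2 = 1 NAND 1 = 0
n4 = n2 OR n3 = 1 OR 0 = 1
n5 = n4 AND D = 1 AND 0 = 0
So n5 = 0 as required.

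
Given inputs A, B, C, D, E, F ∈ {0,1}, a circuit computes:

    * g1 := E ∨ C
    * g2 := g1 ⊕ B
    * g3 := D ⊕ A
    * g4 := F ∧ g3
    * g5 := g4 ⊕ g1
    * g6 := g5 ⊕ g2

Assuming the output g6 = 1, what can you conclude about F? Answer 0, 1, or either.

either

Both values of F occur among assignments with g6 = 1:
  F=0: A=0, B=1, C=0, D=0, E=0, F=0
  F=1: A=0, B=0, C=0, D=1, E=0, F=1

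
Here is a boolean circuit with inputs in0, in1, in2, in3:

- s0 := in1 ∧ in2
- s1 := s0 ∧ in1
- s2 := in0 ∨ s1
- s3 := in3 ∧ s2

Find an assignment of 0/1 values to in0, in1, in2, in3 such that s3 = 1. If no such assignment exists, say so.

s3 = in3 ∧ s2 must be 1, so both in3 = 1 and s2 = 1.
Check with in0=1, in1=1, in2=0, in3=1:
s0 = in1 ∧ in2 = 1 ∧ 0 = 0
s1 = s0 ∧ in1 = 0 ∧ 1 = 0
s2 = in0 ∨ s1 = 1 ∨ 0 = 1
s3 = in3 ∧ s2 = 1 ∧ 1 = 1
So s3 = 1 as required.

in0=1, in1=1, in2=0, in3=1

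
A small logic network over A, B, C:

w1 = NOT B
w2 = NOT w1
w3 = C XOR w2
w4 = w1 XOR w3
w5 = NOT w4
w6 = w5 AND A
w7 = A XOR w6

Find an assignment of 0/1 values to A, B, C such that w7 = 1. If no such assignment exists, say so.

A=1 B=1 C=0

w7 = A XOR w6 must be 1, so A and w6 differ.
Check with A=1 B=1 C=0:
w1 = NOT B = NOT 1 = 0
w2 = NOT w1 = NOT 0 = 1
w3 = C XOR w2 = 0 XOR 1 = 1
w4 = w1 XOR w3 = 0 XOR 1 = 1
w5 = NOT w4 = NOT 1 = 0
w6 = w5 AND A = 0 AND 1 = 0
w7 = A XOR w6 = 1 XOR 0 = 1
So w7 = 1 as required.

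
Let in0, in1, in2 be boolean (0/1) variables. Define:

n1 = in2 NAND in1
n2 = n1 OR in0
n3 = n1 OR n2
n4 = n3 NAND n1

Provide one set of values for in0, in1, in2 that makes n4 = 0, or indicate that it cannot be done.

in0=1, in1=1, in2=0

Check with in0=1, in1=1, in2=0:
n1 = in2 NAND in1 = 0 NAND 1 = 1
n2 = n1 OR in0 = 1 OR 1 = 1
n3 = n1 OR n2 = 1 OR 1 = 1
n4 = n3 NAND n1 = 1 NAND 1 = 0
So n4 = 0 as required.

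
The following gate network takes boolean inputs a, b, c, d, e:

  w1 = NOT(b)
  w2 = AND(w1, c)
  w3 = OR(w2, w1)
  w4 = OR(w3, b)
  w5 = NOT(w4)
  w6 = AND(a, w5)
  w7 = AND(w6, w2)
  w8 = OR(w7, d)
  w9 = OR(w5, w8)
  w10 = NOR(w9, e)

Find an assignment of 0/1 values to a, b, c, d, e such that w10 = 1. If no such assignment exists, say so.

w10 = NOR(w9, e) must be 1, so both w9 = 0 and e = 0.
w9 = OR(w5, w8) must be 0, so both w5 = 0 and w8 = 0.
w5 = NOT(w4) must be 0, so w4 = 1.
Check with a=1 b=1 c=0 d=0 e=0:
w1 = NOT(b) = NOT 1 = 0
w2 = AND(w1, c) = AND(0, 0) = 0
w3 = OR(w2, w1) = OR(0, 0) = 0
w4 = OR(w3, b) = OR(0, 1) = 1
w5 = NOT(w4) = NOT 1 = 0
w6 = AND(a, w5) = AND(1, 0) = 0
w7 = AND(w6, w2) = AND(0, 0) = 0
w8 = OR(w7, d) = OR(0, 0) = 0
w9 = OR(w5, w8) = OR(0, 0) = 0
w10 = NOR(w9, e) = NOR(0, 0) = 1
So w10 = 1 as required.

a=1 b=1 c=0 d=0 e=0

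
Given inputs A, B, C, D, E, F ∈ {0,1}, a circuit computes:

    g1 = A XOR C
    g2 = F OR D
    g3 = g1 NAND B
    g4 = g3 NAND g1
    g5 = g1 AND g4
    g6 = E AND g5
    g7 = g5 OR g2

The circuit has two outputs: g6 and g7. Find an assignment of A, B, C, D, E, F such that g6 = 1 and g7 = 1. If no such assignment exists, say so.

Check with A=0, B=1, C=1, D=0, E=1, F=1:
g1 = A XOR C = 0 XOR 1 = 1
g2 = F OR D = 1 OR 0 = 1
g3 = g1 NAND B = 1 NAND 1 = 0
g4 = g3 NAND g1 = 0 NAND 1 = 1
g5 = g1 AND g4 = 1 AND 1 = 1
g6 = E AND g5 = 1 AND 1 = 1
g7 = g5 OR g2 = 1 OR 1 = 1
So g6 = 1 and g7 = 1.

A=0, B=1, C=1, D=0, E=1, F=1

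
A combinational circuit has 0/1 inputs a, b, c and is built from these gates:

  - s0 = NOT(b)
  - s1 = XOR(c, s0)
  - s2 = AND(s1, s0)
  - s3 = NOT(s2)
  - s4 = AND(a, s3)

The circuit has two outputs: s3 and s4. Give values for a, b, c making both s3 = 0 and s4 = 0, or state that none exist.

a=1, b=0, c=0

Check with a=1, b=0, c=0:
s0 = NOT(b) = NOT 0 = 1
s1 = XOR(c, s0) = XOR(0, 1) = 1
s2 = AND(s1, s0) = AND(1, 1) = 1
s3 = NOT(s2) = NOT 1 = 0
s4 = AND(a, s3) = AND(1, 0) = 0
So s3 = 0 and s4 = 0.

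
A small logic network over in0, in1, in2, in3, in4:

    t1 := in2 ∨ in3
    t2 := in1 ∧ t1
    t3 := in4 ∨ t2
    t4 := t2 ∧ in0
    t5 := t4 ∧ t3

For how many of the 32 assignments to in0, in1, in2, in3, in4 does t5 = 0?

26

t5 = t4 ∧ t3 must be 0, so at least one of t4, t3 is 0.
Enumerating the 32 input combinations, 26 give t5 = 0 and 6 give t5 = 1.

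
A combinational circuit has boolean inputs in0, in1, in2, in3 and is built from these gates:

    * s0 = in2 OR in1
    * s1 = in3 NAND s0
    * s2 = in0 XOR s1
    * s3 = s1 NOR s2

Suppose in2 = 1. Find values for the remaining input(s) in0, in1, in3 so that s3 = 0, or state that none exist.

in0=1 in1=1 in3=1

Check with in2 = 1 and in0=1, in1=1, in3=1:
s0 = in2 OR in1 = 1 OR 1 = 1
s1 = in3 NAND s0 = 1 NAND 1 = 0
s2 = in0 XOR s1 = 1 XOR 0 = 1
s3 = s1 NOR s2 = 0 NOR 1 = 0
So s3 = 0.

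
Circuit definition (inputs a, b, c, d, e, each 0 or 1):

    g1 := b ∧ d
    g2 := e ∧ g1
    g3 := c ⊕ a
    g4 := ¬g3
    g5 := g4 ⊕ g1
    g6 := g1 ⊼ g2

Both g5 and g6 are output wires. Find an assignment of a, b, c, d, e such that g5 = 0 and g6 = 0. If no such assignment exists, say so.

a=1, b=1, c=1, d=1, e=1

Check with a=1, b=1, c=1, d=1, e=1:
g1 = b ∧ d = 1 ∧ 1 = 1
g2 = e ∧ g1 = 1 ∧ 1 = 1
g3 = c ⊕ a = 1 ⊕ 1 = 0
g4 = ¬g3 = ¬0 = 1
g5 = g4 ⊕ g1 = 1 ⊕ 1 = 0
g6 = g1 ⊼ g2 = 1 ⊼ 1 = 0
So g5 = 0 and g6 = 0.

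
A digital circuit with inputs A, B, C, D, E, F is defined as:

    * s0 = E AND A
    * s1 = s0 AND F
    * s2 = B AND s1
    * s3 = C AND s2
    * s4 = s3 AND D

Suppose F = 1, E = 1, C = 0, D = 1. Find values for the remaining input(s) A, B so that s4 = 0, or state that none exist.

Check with F = 1, E = 1, C = 0, D = 1 and A=0, B=1:
s0 = E AND A = 1 AND 0 = 0
s1 = s0 AND F = 0 AND 1 = 0
s2 = B AND s1 = 1 AND 0 = 0
s3 = C AND s2 = 0 AND 0 = 0
s4 = s3 AND D = 0 AND 1 = 0
So s4 = 0.

A=0, B=1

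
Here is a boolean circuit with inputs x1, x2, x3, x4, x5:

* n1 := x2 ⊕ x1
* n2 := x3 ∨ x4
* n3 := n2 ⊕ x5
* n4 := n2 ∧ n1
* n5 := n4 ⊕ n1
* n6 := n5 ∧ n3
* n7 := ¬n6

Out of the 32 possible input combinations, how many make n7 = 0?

n7 = ¬n6 must be 0, so n6 = 1.
n6 = n5 ∧ n3 must be 1, so both n5 = 1 and n3 = 1.
Satisfying assignments:
  x1=0, x2=1, x3=0, x4=0, x5=1
  x1=1, x2=0, x3=0, x4=0, x5=1

2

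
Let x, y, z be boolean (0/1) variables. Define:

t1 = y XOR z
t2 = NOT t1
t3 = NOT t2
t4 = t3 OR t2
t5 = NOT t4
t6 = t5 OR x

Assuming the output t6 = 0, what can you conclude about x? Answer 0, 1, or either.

0

t6 = t5 OR x must be 0, so both t5 = 0 and x = 0.
t5 = NOT t4 must be 0, so t4 = 1.
Every assignment with t6 = 0 has x = 0; there are 4 such assignment(s).
  x=0, y=0, z=0
  x=0, y=0, z=1
  x=0, y=1, z=0
  x=0, y=1, z=1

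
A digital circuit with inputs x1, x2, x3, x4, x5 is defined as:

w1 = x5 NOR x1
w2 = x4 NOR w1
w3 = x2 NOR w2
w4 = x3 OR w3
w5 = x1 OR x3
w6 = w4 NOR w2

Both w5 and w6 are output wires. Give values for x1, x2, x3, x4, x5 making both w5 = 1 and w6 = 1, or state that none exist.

Check with x1=1, x2=1, x3=0, x4=1, x5=0:
w1 = x5 NOR x1 = 0 NOR 1 = 0
w2 = x4 NOR w1 = 1 NOR 0 = 0
w3 = x2 NOR w2 = 1 NOR 0 = 0
w4 = x3 OR w3 = 0 OR 0 = 0
w5 = x1 OR x3 = 1 OR 0 = 1
w6 = w4 NOR w2 = 0 NOR 0 = 1
So w5 = 1 and w6 = 1.

x1=1, x2=1, x3=0, x4=1, x5=0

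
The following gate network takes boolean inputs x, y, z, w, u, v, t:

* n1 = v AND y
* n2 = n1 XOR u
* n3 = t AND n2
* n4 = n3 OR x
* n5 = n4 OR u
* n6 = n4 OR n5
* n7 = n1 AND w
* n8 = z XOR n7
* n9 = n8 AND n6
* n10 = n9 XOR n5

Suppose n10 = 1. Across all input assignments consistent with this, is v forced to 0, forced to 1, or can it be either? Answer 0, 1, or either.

Both values of v occur among assignments with n10 = 1:
  v=0: x=0, y=0, z=0, w=0, u=1, v=0, t=0
  v=1: x=0, y=0, z=0, w=0, u=1, v=1, t=0

either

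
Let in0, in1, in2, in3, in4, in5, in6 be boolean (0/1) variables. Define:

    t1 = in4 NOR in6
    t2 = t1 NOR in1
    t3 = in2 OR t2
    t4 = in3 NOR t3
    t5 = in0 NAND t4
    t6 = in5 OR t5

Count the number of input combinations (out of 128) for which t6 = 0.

t6 = in5 OR t5 must be 0, so both in5 = 0 and t5 = 0.
t5 = in0 NAND t4 must be 0, so both in0 = 1 and t4 = 1.
t4 = in3 NOR t3 must be 1, so both in3 = 0 and t3 = 0.
Enumerating the 128 input combinations, 5 give t6 = 0 and 123 give t6 = 1.

5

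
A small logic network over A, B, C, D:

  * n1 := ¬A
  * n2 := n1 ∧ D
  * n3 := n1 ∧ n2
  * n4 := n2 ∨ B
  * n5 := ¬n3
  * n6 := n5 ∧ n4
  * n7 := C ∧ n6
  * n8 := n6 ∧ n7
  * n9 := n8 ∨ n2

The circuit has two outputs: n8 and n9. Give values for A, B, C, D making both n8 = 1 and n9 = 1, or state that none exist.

A=1, B=1, C=1, D=0

Check with A=1, B=1, C=1, D=0:
n1 = ¬A = ¬1 = 0
n2 = n1 ∧ D = 0 ∧ 0 = 0
n3 = n1 ∧ n2 = 0 ∧ 0 = 0
n4 = n2 ∨ B = 0 ∨ 1 = 1
n5 = ¬n3 = ¬0 = 1
n6 = n5 ∧ n4 = 1 ∧ 1 = 1
n7 = C ∧ n6 = 1 ∧ 1 = 1
n8 = n6 ∧ n7 = 1 ∧ 1 = 1
n9 = n8 ∨ n2 = 1 ∨ 0 = 1
So n8 = 1 and n9 = 1.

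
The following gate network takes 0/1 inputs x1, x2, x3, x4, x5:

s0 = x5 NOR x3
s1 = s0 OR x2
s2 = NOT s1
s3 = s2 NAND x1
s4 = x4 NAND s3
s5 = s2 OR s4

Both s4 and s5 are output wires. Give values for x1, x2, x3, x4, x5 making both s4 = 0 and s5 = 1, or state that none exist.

Check with x1=0, x2=0, x3=1, x4=1, x5=1:
s0 = x5 NOR x3 = 1 NOR 1 = 0
s1 = s0 OR x2 = 0 OR 0 = 0
s2 = NOT s1 = NOT 0 = 1
s3 = s2 NAND x1 = 1 NAND 0 = 1
s4 = x4 NAND s3 = 1 NAND 1 = 0
s5 = s2 OR s4 = 1 OR 0 = 1
So s4 = 0 and s5 = 1.

x1=0, x2=0, x3=1, x4=1, x5=1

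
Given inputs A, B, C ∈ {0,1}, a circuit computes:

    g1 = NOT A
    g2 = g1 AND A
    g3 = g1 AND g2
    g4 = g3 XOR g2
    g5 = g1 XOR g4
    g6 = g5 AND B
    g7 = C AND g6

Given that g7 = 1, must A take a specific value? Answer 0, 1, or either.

g7 = C AND g6 must be 1, so both C = 1 and g6 = 1.
Every assignment with g7 = 1 has A = 0; there are 1 such assignment(s).
  A=0, B=1, C=1

0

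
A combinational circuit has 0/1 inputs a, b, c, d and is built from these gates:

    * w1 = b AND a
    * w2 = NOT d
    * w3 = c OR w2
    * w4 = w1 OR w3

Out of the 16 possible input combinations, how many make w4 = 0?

3

w4 = w1 OR w3 must be 0, so both w1 = 0 and w3 = 0.
Enumerating the 16 input combinations, 3 give w4 = 0 and 13 give w4 = 1.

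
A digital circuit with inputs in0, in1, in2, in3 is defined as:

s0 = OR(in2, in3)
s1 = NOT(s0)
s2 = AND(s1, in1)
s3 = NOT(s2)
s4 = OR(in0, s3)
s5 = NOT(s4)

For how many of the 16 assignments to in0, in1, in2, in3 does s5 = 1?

1

s5 = NOT(s4) must be 1, so s4 = 0.
Satisfying assignments:
  in0=0, in1=1, in2=0, in3=0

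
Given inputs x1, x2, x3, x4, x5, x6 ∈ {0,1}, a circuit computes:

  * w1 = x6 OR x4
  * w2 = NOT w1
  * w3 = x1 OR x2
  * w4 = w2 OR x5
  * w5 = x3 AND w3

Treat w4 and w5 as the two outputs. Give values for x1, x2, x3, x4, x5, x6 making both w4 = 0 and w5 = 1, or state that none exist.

Check with x1=0 x2=1 x3=1 x4=1 x5=0 x6=0:
w1 = x6 OR x4 = 0 OR 1 = 1
w2 = NOT w1 = NOT 1 = 0
w3 = x1 OR x2 = 0 OR 1 = 1
w4 = w2 OR x5 = 0 OR 0 = 0
w5 = x3 AND w3 = 1 AND 1 = 1
So w4 = 0 and w5 = 1.

x1=0 x2=1 x3=1 x4=1 x5=0 x6=0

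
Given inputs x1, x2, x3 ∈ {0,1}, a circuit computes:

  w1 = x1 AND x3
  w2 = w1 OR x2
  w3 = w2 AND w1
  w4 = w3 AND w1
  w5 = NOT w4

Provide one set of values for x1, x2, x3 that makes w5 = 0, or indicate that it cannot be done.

x1=1 x2=0 x3=1

Check with x1=1 x2=0 x3=1:
w1 = x1 AND x3 = 1 AND 1 = 1
w2 = w1 OR x2 = 1 OR 0 = 1
w3 = w2 AND w1 = 1 AND 1 = 1
w4 = w3 AND w1 = 1 AND 1 = 1
w5 = NOT w4 = NOT 1 = 0
So w5 = 0 as required.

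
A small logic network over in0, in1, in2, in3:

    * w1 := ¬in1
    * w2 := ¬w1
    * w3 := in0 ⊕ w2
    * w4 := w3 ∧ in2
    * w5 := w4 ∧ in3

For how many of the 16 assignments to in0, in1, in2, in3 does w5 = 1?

2

w5 = w4 ∧ in3 must be 1, so both w4 = 1 and in3 = 1.
w4 = w3 ∧ in2 must be 1, so both w3 = 1 and in2 = 1.
w3 = in0 ⊕ w2 must be 1, so in0 and w2 differ.
Satisfying assignments:
  in0=0, in1=1, in2=1, in3=1
  in0=1, in1=0, in2=1, in3=1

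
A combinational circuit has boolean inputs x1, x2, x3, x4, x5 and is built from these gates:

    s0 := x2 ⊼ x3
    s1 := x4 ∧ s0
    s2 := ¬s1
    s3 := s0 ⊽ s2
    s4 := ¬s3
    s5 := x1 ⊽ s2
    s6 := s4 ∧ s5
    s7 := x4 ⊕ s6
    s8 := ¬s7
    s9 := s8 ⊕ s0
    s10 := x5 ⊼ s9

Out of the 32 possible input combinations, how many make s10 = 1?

s10 = x5 ⊼ s9 must be 1, so at least one of x5, s9 is 0.
Enumerating the 32 input combinations, 27 give s10 = 1 and 5 give s10 = 0.

27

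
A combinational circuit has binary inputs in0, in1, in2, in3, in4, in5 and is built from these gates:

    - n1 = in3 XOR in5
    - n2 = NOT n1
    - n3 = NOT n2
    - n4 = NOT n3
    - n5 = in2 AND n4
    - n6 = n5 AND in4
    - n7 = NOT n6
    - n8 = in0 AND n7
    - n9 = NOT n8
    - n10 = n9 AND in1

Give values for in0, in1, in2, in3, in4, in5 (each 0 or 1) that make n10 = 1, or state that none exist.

in0=0 in1=1 in2=1 in3=1 in4=1 in5=0

n10 = n9 AND in1 must be 1, so both n9 = 1 and in1 = 1.
n9 = NOT n8 must be 1, so n8 = 0.
n8 = in0 AND n7 must be 0, so at least one of in0, n7 is 0.
Check with in0=0 in1=1 in2=1 in3=1 in4=1 in5=0:
n1 = in3 XOR in5 = 1 XOR 0 = 1
n2 = NOT n1 = NOT 1 = 0
n3 = NOT n2 = NOT 0 = 1
n4 = NOT n3 = NOT 1 = 0
n5 = in2 AND n4 = 1 AND 0 = 0
n6 = n5 AND in4 = 0 AND 1 = 0
n7 = NOT n6 = NOT 0 = 1
n8 = in0 AND n7 = 0 AND 1 = 0
n9 = NOT n8 = NOT 0 = 1
n10 = n9 AND in1 = 1 AND 1 = 1
So n10 = 1 as required.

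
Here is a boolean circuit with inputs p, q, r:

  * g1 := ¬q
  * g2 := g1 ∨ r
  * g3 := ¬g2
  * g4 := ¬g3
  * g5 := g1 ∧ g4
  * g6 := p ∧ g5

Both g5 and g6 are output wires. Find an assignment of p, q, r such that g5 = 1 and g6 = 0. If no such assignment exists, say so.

p=0 q=0 r=1

Check with p=0 q=0 r=1:
g1 = ¬q = ¬0 = 1
g2 = g1 ∨ r = 1 ∨ 1 = 1
g3 = ¬g2 = ¬1 = 0
g4 = ¬g3 = ¬0 = 1
g5 = g1 ∧ g4 = 1 ∧ 1 = 1
g6 = p ∧ g5 = 0 ∧ 1 = 0
So g5 = 1 and g6 = 0.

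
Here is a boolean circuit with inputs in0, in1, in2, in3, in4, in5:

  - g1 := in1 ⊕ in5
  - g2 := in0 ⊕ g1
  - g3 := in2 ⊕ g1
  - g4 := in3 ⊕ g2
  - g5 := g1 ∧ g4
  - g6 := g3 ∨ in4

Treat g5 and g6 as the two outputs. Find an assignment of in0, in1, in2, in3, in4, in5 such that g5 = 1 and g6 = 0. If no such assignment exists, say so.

Check with in0=1 in1=0 in2=1 in3=1 in4=0 in5=1:
g1 = in1 ⊕ in5 = 0 ⊕ 1 = 1
g2 = in0 ⊕ g1 = 1 ⊕ 1 = 0
g3 = in2 ⊕ g1 = 1 ⊕ 1 = 0
g4 = in3 ⊕ g2 = 1 ⊕ 0 = 1
g5 = g1 ∧ g4 = 1 ∧ 1 = 1
g6 = g3 ∨ in4 = 0 ∨ 0 = 0
So g5 = 1 and g6 = 0.

in0=1 in1=0 in2=1 in3=1 in4=0 in5=1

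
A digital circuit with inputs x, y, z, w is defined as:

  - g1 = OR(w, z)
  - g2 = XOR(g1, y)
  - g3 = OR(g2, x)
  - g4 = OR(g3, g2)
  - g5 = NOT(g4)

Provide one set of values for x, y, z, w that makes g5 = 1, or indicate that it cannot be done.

x=0 y=1 z=1 w=1

g5 = NOT(g4) must be 1, so g4 = 0.
g4 = OR(g3, g2) must be 0, so both g3 = 0 and g2 = 0.
g3 = OR(g2, x) must be 0, so both g2 = 0 and x = 0.
Check with x=0 y=1 z=1 w=1:
g1 = OR(w, z) = OR(1, 1) = 1
g2 = XOR(g1, y) = XOR(1, 1) = 0
g3 = OR(g2, x) = OR(0, 0) = 0
g4 = OR(g3, g2) = OR(0, 0) = 0
g5 = NOT(g4) = NOT 0 = 1
So g5 = 1 as required.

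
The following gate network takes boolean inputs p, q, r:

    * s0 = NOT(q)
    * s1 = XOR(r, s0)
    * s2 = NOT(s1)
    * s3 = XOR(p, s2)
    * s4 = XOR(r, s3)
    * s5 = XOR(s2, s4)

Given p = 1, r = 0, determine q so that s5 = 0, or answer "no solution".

With p = 1, r = 0 fixed, none of the 2 settings of q give s5 = 0.
For example, with q=0:
s0 = NOT(q) = NOT 0 = 1
s1 = XOR(r, s0) = XOR(0, 1) = 1
s2 = NOT(s1) = NOT 1 = 0
s3 = XOR(p, s2) = XOR(1, 0) = 1
s4 = XOR(r, s3) = XOR(0, 1) = 1
s5 = XOR(s2, s4) = XOR(0, 1) = 1
giving s5 = 1 ≠ 0.

no solution exists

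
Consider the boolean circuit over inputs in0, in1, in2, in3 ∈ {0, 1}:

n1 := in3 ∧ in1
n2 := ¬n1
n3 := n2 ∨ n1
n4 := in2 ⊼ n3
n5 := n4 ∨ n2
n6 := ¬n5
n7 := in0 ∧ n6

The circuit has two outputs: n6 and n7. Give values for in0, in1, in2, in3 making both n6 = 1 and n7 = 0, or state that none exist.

in0=0, in1=1, in2=1, in3=1

Check with in0=0, in1=1, in2=1, in3=1:
n1 = in3 ∧ in1 = 1 ∧ 1 = 1
n2 = ¬n1 = ¬1 = 0
n3 = n2 ∨ n1 = 0 ∨ 1 = 1
n4 = in2 ⊼ n3 = 1 ⊼ 1 = 0
n5 = n4 ∨ n2 = 0 ∨ 0 = 0
n6 = ¬n5 = ¬0 = 1
n7 = in0 ∧ n6 = 0 ∧ 1 = 0
So n6 = 1 and n7 = 0.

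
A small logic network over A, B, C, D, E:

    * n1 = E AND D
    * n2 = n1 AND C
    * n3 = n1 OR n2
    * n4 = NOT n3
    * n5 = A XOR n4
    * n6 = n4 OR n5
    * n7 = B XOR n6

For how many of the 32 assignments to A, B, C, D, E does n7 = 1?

n7 = B XOR n6 must be 1, so B and n6 differ.
Enumerating the 32 input combinations, 16 give n7 = 1 and 16 give n7 = 0.

16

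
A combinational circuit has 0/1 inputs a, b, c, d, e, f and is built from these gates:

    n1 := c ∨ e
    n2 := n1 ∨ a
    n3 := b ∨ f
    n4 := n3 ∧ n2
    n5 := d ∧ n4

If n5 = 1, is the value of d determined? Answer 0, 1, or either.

n5 = d ∧ n4 must be 1, so both d = 1 and n4 = 1.
n4 = n3 ∧ n2 must be 1, so both n3 = 1 and n2 = 1.
n3 = b ∨ f must be 1, so at least one of b, f is 1.
Every assignment with n5 = 1 has d = 1; there are 21 such assignment(s).

1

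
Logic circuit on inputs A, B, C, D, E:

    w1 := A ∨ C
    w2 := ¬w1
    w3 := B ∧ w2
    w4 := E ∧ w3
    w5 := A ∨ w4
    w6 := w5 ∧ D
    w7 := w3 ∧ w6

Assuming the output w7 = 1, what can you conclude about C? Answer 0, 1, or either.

0

w7 = w3 ∧ w6 must be 1, so both w3 = 1 and w6 = 1.
w3 = B ∧ w2 must be 1, so both B = 1 and w2 = 1.
w6 = w5 ∧ D must be 1, so both w5 = 1 and D = 1.
Every assignment with w7 = 1 has C = 0; there are 1 such assignment(s).
  A=0, B=1, C=0, D=1, E=1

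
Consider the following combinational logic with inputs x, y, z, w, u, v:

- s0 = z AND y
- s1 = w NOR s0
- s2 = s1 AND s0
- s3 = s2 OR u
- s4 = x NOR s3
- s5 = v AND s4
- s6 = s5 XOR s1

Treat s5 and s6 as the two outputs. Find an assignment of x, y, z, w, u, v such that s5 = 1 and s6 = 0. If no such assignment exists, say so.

Check with x=0 y=1 z=0 w=0 u=0 v=1:
s0 = z AND y = 0 AND 1 = 0
s1 = w NOR s0 = 0 NOR 0 = 1
s2 = s1 AND s0 = 1 AND 0 = 0
s3 = s2 OR u = 0 OR 0 = 0
s4 = x NOR s3 = 0 NOR 0 = 1
s5 = v AND s4 = 1 AND 1 = 1
s6 = s5 XOR s1 = 1 XOR 1 = 0
So s5 = 1 and s6 = 0.

x=0 y=1 z=0 w=0 u=0 v=1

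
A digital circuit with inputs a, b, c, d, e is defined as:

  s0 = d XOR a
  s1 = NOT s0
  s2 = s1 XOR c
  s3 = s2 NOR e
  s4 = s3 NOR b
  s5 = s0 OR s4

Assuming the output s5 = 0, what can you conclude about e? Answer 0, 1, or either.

either

Both values of e occur among assignments with s5 = 0:
  e=0: a=0, b=0, c=1, d=0, e=0
  e=1: a=0, b=1, c=0, d=0, e=1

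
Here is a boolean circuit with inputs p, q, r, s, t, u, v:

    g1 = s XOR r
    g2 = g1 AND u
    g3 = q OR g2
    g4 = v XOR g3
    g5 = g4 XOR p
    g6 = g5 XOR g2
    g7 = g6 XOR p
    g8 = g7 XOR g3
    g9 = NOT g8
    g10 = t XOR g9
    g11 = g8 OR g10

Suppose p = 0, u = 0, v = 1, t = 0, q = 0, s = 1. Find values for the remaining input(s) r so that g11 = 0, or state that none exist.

With p = 0, u = 0, v = 1, t = 0, q = 0, s = 1 fixed, none of the 2 settings of r give g11 = 0.
For example, with r=0:
g1 = s XOR r = 1 XOR 0 = 1
g2 = g1 AND u = 1 AND 0 = 0
g3 = q OR g2 = 0 OR 0 = 0
g4 = v XOR g3 = 1 XOR 0 = 1
g5 = g4 XOR p = 1 XOR 0 = 1
g6 = g5 XOR g2 = 1 XOR 0 = 1
g7 = g6 XOR p = 1 XOR 0 = 1
g8 = g7 XOR g3 = 1 XOR 0 = 1
g9 = NOT g8 = NOT 1 = 0
g10 = t XOR g9 = 0 XOR 0 = 0
g11 = g8 OR g10 = 1 OR 0 = 1
giving g11 = 1 ≠ 0.

no solution exists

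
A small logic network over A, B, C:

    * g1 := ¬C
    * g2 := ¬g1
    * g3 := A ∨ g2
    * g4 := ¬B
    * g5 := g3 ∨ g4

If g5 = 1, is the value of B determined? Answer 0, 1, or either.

Both values of B occur among assignments with g5 = 1:
  B=0: A=0, B=0, C=0
  B=1: A=0, B=1, C=1

either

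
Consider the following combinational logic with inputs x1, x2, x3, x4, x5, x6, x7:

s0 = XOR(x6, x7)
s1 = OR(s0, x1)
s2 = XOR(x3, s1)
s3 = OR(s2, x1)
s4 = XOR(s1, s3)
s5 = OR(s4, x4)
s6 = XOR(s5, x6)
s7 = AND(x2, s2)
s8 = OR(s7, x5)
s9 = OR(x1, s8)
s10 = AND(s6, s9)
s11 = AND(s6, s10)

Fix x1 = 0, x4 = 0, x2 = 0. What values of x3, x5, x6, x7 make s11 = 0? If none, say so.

s11 = AND(s6, s10) must be 0, so at least one of s6, s10 is 0.
Check with x1 = 0, x4 = 0, x2 = 0 and x3=0, x5=0, x6=0, x7=1:
s0 = XOR(x6, x7) = XOR(0, 1) = 1
s1 = OR(s0, x1) = OR(1, 0) = 1
s2 = XOR(x3, s1) = XOR(0, 1) = 1
s3 = OR(s2, x1) = OR(1, 0) = 1
s4 = XOR(s1, s3) = XOR(1, 1) = 0
s5 = OR(s4, x4) = OR(0, 0) = 0
s6 = XOR(s5, x6) = XOR(0, 0) = 0
s7 = AND(x2, s2) = AND(0, 1) = 0
s8 = OR(s7, x5) = OR(0, 0) = 0
s9 = OR(x1, s8) = OR(0, 0) = 0
s10 = AND(s6, s9) = AND(0, 0) = 0
s11 = AND(s6, s10) = AND(0, 0) = 0
So s11 = 0.

x3=0, x5=0, x6=0, x7=1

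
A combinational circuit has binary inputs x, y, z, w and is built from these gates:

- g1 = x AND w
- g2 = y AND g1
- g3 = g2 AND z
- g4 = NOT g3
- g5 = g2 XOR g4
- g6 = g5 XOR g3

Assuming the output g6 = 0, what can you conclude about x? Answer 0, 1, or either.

g6 = g5 XOR g3 must be 0, so g5 and g3 are equal.
Every assignment with g6 = 0 has x = 1; there are 2 such assignment(s).
  x=1, y=1, z=0, w=1
  x=1, y=1, z=1, w=1

1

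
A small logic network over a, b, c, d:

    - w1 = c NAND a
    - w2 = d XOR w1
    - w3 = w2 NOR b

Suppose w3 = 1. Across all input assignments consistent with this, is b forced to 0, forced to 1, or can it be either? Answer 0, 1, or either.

0

w3 = w2 NOR b must be 1, so both w2 = 0 and b = 0.
Every assignment with w3 = 1 has b = 0; there are 4 such assignment(s).
  a=0, b=0, c=0, d=1
  a=0, b=0, c=1, d=1
  a=1, b=0, c=0, d=1
  a=1, b=0, c=1, d=0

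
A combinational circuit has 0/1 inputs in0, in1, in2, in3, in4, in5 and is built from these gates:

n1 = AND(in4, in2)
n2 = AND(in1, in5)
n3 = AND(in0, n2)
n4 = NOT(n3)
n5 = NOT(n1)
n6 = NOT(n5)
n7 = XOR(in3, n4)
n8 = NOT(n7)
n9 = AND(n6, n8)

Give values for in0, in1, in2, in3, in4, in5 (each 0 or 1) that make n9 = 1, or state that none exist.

in0=1 in1=0 in2=1 in3=1 in4=1 in5=1

Check with in0=1 in1=0 in2=1 in3=1 in4=1 in5=1:
n1 = AND(in4, in2) = AND(1, 1) = 1
n2 = AND(in1, in5) = AND(0, 1) = 0
n3 = AND(in0, n2) = AND(1, 0) = 0
n4 = NOT(n3) = NOT 0 = 1
n5 = NOT(n1) = NOT 1 = 0
n6 = NOT(n5) = NOT 0 = 1
n7 = XOR(in3, n4) = XOR(1, 1) = 0
n8 = NOT(n7) = NOT 0 = 1
n9 = AND(n6, n8) = AND(1, 1) = 1
So n9 = 1 as required.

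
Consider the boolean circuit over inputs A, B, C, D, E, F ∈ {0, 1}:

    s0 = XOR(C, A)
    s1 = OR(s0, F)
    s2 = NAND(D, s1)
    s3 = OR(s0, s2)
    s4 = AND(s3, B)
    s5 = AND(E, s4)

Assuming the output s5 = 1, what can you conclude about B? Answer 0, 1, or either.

1

s5 = AND(E, s4) must be 1, so both E = 1 and s4 = 1.
s4 = AND(s3, B) must be 1, so both s3 = 1 and B = 1.
s3 = OR(s0, s2) must be 1, so at least one of s0, s2 is 1.
Every assignment with s5 = 1 has B = 1; there are 14 such assignment(s).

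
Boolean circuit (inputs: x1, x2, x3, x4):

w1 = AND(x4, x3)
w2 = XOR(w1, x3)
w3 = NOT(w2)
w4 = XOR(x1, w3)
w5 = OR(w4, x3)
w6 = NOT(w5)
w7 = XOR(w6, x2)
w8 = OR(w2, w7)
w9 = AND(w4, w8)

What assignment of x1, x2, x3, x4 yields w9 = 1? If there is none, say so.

x1=1 x2=0 x3=1 x4=0

Check with x1=1 x2=0 x3=1 x4=0:
w1 = AND(x4, x3) = AND(0, 1) = 0
w2 = XOR(w1, x3) = XOR(0, 1) = 1
w3 = NOT(w2) = NOT 1 = 0
w4 = XOR(x1, w3) = XOR(1, 0) = 1
w5 = OR(w4, x3) = OR(1, 1) = 1
w6 = NOT(w5) = NOT 1 = 0
w7 = XOR(w6, x2) = XOR(0, 0) = 0
w8 = OR(w2, w7) = OR(1, 0) = 1
w9 = AND(w4, w8) = AND(1, 1) = 1
So w9 = 1 as required.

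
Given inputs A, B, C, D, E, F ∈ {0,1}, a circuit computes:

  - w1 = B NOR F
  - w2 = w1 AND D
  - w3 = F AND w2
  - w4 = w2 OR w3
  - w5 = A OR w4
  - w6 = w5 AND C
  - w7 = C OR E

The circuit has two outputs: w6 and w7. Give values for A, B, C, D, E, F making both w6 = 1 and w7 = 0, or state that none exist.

Across all 64 input combinations, none give both w6 = 1 and w7 = 0.

no solution exists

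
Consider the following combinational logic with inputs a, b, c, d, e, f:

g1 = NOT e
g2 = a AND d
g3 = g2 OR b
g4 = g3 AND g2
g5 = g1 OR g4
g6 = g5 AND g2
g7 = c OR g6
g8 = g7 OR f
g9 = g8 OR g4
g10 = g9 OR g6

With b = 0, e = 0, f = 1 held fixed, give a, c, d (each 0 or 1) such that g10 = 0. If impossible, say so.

no solution exists

With b = 0, e = 0, f = 1 fixed, none of the 8 settings of a, c, d give g10 = 0.
For example, with a=1, c=0, d=1:
g1 = NOT e = NOT 0 = 1
g2 = a AND d = 1 AND 1 = 1
g3 = g2 OR b = 1 OR 0 = 1
g4 = g3 AND g2 = 1 AND 1 = 1
g5 = g1 OR g4 = 1 OR 1 = 1
g6 = g5 AND g2 = 1 AND 1 = 1
g7 = c OR g6 = 0 OR 1 = 1
g8 = g7 OR f = 1 OR 1 = 1
g9 = g8 OR g4 = 1 OR 1 = 1
g10 = g9 OR g6 = 1 OR 1 = 1
giving g10 = 1 ≠ 0.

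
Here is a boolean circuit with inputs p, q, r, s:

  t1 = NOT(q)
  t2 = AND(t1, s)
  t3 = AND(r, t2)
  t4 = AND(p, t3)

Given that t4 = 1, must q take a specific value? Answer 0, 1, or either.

0

t4 = AND(p, t3) must be 1, so both p = 1 and t3 = 1.
Every assignment with t4 = 1 has q = 0; there are 1 such assignment(s).
  p=1, q=0, r=1, s=1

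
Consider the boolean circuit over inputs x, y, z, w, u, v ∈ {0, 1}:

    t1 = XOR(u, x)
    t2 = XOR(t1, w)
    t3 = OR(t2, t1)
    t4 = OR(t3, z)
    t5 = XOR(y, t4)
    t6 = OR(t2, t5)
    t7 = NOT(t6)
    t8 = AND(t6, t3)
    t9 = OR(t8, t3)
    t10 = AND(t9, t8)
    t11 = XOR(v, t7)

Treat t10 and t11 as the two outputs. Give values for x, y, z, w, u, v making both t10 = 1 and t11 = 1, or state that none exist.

x=1, y=1, z=1, w=0, u=0, v=1

Check with x=1, y=1, z=1, w=0, u=0, v=1:
t1 = XOR(u, x) = XOR(0, 1) = 1
t2 = XOR(t1, w) = XOR(1, 0) = 1
t3 = OR(t2, t1) = OR(1, 1) = 1
t4 = OR(t3, z) = OR(1, 1) = 1
t5 = XOR(y, t4) = XOR(1, 1) = 0
t6 = OR(t2, t5) = OR(1, 0) = 1
t7 = NOT(t6) = NOT 1 = 0
t8 = AND(t6, t3) = AND(1, 1) = 1
t9 = OR(t8, t3) = OR(1, 1) = 1
t10 = AND(t9, t8) = AND(1, 1) = 1
t11 = XOR(v, t7) = XOR(1, 0) = 1
So t10 = 1 and t11 = 1.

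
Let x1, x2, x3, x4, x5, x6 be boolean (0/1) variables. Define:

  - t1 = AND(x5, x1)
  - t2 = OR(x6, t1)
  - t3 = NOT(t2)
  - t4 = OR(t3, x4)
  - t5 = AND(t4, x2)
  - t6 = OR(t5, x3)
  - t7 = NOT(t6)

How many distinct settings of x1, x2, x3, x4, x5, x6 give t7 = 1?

21

t7 = NOT(t6) must be 1, so t6 = 0.
Enumerating the 64 input combinations, 21 give t7 = 1 and 43 give t7 = 0.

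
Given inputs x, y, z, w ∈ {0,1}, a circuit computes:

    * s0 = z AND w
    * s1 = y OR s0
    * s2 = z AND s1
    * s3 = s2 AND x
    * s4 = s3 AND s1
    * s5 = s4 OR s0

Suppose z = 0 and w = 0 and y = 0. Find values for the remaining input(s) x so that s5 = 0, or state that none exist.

s5 = s4 OR s0 must be 0, so both s4 = 0 and s0 = 0.
Check with z = 0 and w = 0 and y = 0 and x=0:
s0 = z AND w = 0 AND 0 = 0
s1 = y OR s0 = 0 OR 0 = 0
s2 = z AND s1 = 0 AND 0 = 0
s3 = s2 AND x = 0 AND 0 = 0
s4 = s3 AND s1 = 0 AND 0 = 0
s5 = s4 OR s0 = 0 OR 0 = 0
So s5 = 0.

x=0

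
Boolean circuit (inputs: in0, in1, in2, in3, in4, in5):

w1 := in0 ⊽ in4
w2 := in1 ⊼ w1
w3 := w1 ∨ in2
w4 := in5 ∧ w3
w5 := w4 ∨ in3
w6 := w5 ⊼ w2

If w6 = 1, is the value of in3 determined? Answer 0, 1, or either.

Both values of in3 occur among assignments with w6 = 1:
  in3=0: in0=0, in1=0, in2=0, in3=0, in4=0, in5=0
  in3=1: in0=0, in1=1, in2=0, in3=1, in4=0, in5=0

either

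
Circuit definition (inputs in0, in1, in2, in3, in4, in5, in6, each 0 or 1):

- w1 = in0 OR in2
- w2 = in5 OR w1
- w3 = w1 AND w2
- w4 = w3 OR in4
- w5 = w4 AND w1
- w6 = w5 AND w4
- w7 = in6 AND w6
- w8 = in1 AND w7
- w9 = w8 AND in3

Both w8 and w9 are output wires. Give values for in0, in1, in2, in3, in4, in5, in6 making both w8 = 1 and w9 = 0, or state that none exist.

Check with in0=1, in1=1, in2=1, in3=0, in4=1, in5=1, in6=1:
w1 = in0 OR in2 = 1 OR 1 = 1
w2 = in5 OR w1 = 1 OR 1 = 1
w3 = w1 AND w2 = 1 AND 1 = 1
w4 = w3 OR in4 = 1 OR 1 = 1
w5 = w4 AND w1 = 1 AND 1 = 1
w6 = w5 AND w4 = 1 AND 1 = 1
w7 = in6 AND w6 = 1 AND 1 = 1
w8 = in1 AND w7 = 1 AND 1 = 1
w9 = w8 AND in3 = 1 AND 0 = 0
So w8 = 1 and w9 = 0.

in0=1, in1=1, in2=1, in3=0, in4=1, in5=1, in6=1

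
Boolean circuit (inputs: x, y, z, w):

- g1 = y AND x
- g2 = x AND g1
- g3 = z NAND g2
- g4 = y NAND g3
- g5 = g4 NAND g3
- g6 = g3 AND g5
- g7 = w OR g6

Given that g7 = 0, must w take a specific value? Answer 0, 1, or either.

g7 = w OR g6 must be 0, so both w = 0 and g6 = 0.
g6 = g3 AND g5 must be 0, so at least one of g3, g5 is 0.
Every assignment with g7 = 0 has w = 0; there are 5 such assignment(s).

0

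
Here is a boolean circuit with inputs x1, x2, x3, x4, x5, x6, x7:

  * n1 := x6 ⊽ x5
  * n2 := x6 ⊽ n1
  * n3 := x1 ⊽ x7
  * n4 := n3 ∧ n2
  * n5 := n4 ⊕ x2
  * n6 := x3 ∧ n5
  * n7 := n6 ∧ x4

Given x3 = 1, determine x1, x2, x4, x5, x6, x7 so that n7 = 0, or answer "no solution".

Check with x3 = 1 and x1=0, x2=0, x4=1, x5=1, x6=1, x7=0:
n1 = x6 ⊽ x5 = 1 ⊽ 1 = 0
n2 = x6 ⊽ n1 = 1 ⊽ 0 = 0
n3 = x1 ⊽ x7 = 0 ⊽ 0 = 1
n4 = n3 ∧ n2 = 1 ∧ 0 = 0
n5 = n4 ⊕ x2 = 0 ⊕ 0 = 0
n6 = x3 ∧ n5 = 1 ∧ 0 = 0
n7 = n6 ∧ x4 = 0 ∧ 1 = 0
So n7 = 0.

x1=0 x2=0 x4=1 x5=1 x6=1 x7=0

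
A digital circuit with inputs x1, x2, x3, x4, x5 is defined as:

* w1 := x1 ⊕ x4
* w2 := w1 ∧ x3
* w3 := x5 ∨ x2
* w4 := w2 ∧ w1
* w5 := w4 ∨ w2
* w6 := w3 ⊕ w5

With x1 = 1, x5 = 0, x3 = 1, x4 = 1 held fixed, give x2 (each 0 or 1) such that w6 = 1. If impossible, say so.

x2=1

Check with x1 = 1, x5 = 0, x3 = 1, x4 = 1 and x2=1:
w1 = x1 ⊕ x4 = 1 ⊕ 1 = 0
w2 = w1 ∧ x3 = 0 ∧ 1 = 0
w3 = x5 ∨ x2 = 0 ∨ 1 = 1
w4 = w2 ∧ w1 = 0 ∧ 0 = 0
w5 = w4 ∨ w2 = 0 ∨ 0 = 0
w6 = w3 ⊕ w5 = 1 ⊕ 0 = 1
So w6 = 1.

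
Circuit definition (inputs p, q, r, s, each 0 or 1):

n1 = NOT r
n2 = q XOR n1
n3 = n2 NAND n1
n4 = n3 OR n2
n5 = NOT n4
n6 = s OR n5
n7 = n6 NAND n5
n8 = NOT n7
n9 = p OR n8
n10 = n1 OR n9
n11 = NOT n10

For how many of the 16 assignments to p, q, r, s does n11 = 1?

4

n11 = NOT n10 must be 1, so n10 = 0.
n10 = n1 OR n9 must be 0, so both n1 = 0 and n9 = 0.
n1 = NOT r must be 0, so r = 1.
Satisfying assignments:
  p=0, q=0, r=1, s=0
  p=0, q=0, r=1, s=1
  p=0, q=1, r=1, s=0
  p=0, q=1, r=1, s=1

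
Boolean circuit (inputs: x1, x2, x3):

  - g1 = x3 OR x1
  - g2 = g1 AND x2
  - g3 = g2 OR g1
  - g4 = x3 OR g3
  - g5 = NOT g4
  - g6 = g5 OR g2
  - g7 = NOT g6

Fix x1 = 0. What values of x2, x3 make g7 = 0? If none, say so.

x2=1, x3=0

g7 = NOT g6 must be 0, so g6 = 1.
g6 = g5 OR g2 must be 1, so at least one of g5, g2 is 1.
Check with x1 = 0 and x2=1, x3=0:
g1 = x3 OR x1 = 0 OR 0 = 0
g2 = g1 AND x2 = 0 AND 1 = 0
g3 = g2 OR g1 = 0 OR 0 = 0
g4 = x3 OR g3 = 0 OR 0 = 0
g5 = NOT g4 = NOT 0 = 1
g6 = g5 OR g2 = 1 OR 0 = 1
g7 = NOT g6 = NOT 1 = 0
So g7 = 0.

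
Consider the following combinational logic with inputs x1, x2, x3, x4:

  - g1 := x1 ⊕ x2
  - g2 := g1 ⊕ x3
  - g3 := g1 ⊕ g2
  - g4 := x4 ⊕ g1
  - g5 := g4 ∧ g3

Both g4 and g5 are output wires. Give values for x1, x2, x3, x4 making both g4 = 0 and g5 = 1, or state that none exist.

Across all 16 input combinations, none give both g4 = 0 and g5 = 1.

no solution exists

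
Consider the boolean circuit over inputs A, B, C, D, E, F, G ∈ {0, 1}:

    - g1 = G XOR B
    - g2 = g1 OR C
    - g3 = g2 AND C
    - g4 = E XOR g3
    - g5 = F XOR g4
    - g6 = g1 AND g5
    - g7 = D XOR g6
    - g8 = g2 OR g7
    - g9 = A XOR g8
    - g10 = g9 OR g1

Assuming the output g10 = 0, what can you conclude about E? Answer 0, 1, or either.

either

Both values of E occur among assignments with g10 = 0:
  E=0: A=0, B=0, C=0, D=0, E=0, F=0, G=0
  E=1: A=0, B=0, C=0, D=0, E=1, F=0, G=0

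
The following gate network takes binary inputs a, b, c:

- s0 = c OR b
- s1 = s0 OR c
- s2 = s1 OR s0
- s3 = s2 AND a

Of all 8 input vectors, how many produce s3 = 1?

3

s3 = s2 AND a must be 1, so both s2 = 1 and a = 1.
s2 = s1 OR s0 must be 1, so at least one of s1, s0 is 1.
Satisfying assignments:
  a=1, b=0, c=1
  a=1, b=1, c=0
  a=1, b=1, c=1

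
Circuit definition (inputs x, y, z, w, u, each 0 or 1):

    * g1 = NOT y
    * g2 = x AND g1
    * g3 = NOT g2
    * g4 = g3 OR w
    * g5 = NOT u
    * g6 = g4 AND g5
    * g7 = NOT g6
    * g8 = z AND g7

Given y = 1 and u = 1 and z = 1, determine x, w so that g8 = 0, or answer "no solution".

no solution exists

With y = 1 and u = 1 and z = 1 fixed, none of the 4 settings of x, w give g8 = 0.
For example, with x=1, w=0:
g1 = NOT y = NOT 1 = 0
g2 = x AND g1 = 1 AND 0 = 0
g3 = NOT g2 = NOT 0 = 1
g4 = g3 OR w = 1 OR 0 = 1
g5 = NOT u = NOT 1 = 0
g6 = g4 AND g5 = 1 AND 0 = 0
g7 = NOT g6 = NOT 0 = 1
g8 = z AND g7 = 1 AND 1 = 1
giving g8 = 1 ≠ 0.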